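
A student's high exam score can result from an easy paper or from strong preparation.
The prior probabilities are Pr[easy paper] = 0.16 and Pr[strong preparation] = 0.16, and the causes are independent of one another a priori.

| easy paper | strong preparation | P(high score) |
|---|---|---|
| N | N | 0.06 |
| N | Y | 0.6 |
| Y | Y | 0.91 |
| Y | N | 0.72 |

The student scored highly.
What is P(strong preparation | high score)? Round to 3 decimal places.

P(strong preparation | high score) ≈ 0.428

By total probability over the 4 (easy paper, strong preparation) configurations:
  P(high score) = 0.06*0.84*0.84 + 0.6*0.84*0.16 + 0.72*0.16*0.84 + 0.91*0.16*0.16
        = 0.042336 + 0.080640 + 0.096768 + 0.023296 = 0.243040
Keeping only the strong preparation-present terms gives 0.103936, so
  P(strong preparation | high score) = 0.103936 / 0.243040 ≈ 0.428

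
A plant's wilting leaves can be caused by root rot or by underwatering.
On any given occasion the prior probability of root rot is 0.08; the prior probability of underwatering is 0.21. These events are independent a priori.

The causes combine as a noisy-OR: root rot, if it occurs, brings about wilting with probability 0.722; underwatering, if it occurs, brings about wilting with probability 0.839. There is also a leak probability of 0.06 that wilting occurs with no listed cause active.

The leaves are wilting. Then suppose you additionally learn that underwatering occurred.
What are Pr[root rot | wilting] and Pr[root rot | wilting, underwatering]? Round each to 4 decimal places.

Under noisy-OR, P(wilting | causes) = 1 − (1−0.06)·∏(1−qᵢ) over the active causes.
P(wilting) = 0.06×0.92×0.79 + 0.84866×0.92×0.21 + 0.73868×0.08×0.79 + 0.957927×0.08×0.21 = 0.043608 + 0.163961 + 0.046685 + 0.016093 = 0.270347
The root rot-present share is 0.046685 + 0.016093 = 0.062778.
Hence the posterior is 0.062778/0.270347 ≈ 0.2322.

Now also conditioning on underwatering=true:
P(wilting | underwatering) = 0.84866×0.92 + 0.957927×0.08 = 0.780767 + 0.076634 = 0.857401
The root rot-present share is 0.957927×0.08 = 0.076634.
P(root rot | wilting, underwatering) = 0.076634 / 0.857401 ≈ 0.0894
Conditioning on underwatering lowers the posterior on root rot: the classic explaining-away effect in a common-effect structure.

Pr[root rot | wilting] ≈ 0.2322; Pr[root rot | wilting, underwatering] ≈ 0.0894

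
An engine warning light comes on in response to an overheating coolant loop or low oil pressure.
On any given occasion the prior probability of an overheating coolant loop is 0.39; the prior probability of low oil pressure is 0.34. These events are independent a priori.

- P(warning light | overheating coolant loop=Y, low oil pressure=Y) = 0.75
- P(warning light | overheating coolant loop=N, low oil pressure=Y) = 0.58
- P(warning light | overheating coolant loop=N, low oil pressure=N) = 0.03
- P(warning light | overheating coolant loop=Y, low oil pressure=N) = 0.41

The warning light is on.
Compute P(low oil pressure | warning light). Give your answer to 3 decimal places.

P(low oil pressure | warning light) ≈ 0.651

Weight on low oil pressure=true, given the evidence: 0.120292 + 0.099450 = 0.219742
Denominator P(warning light): 0.03·0.61·0.66 + 0.58·0.61·0.34 + 0.41·0.39·0.66 + 0.75·0.39·0.34 = 0.337354
P(low oil pressure | warning light) = 0.219742/0.337354 ≈ 0.651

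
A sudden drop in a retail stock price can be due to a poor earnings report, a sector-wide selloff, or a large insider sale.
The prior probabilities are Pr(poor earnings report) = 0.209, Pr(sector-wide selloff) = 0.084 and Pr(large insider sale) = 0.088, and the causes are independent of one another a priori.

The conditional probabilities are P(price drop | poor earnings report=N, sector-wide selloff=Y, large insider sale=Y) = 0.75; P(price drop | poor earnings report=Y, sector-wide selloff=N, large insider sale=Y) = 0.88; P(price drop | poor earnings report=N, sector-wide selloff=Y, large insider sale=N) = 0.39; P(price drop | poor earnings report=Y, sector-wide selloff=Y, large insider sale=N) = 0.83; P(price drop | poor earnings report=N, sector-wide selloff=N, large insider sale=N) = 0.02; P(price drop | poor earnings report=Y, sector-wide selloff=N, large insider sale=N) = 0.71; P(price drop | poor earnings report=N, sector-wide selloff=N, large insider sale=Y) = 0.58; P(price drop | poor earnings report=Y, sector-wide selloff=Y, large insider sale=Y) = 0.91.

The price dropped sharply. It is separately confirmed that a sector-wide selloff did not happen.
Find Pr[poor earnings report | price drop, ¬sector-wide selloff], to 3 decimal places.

Pr[poor earnings report | price drop, ¬sector-wide selloff] ≈ 0.734

Numerator (weight on configurations with poor earnings report): 0.135332 + 0.016185 = 0.151517
The normalizing constant is 0.02·0.791·0.912 + 0.58·0.791·0.088 + 0.71·0.209·0.912 + 0.88·0.209·0.088 = 0.206318
P(poor earnings report | price drop, ¬sector-wide selloff) = 0.151517/0.206318 ≈ 0.734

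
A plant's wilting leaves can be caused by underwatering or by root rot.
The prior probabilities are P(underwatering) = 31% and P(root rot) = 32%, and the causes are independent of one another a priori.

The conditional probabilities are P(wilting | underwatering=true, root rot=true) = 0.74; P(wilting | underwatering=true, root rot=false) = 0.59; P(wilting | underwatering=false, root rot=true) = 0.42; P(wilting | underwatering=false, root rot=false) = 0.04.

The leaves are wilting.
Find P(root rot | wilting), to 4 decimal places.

Sum P(wilting|·) weighted by the priors over the 4 (underwatering, root rot) configurations:
  P(wilting) = 0.04*0.69*0.68 + 0.42*0.69*0.32 + 0.59*0.31*0.68 + 0.74*0.31*0.32
        = 0.018768 + 0.092736 + 0.124372 + 0.073408 = 0.309284
The terms with root rot present sum to 0.166144, so
  P(root rot | wilting) = 0.166144 / 0.309284 ≈ 0.5372

P(root rot | wilting) ≈ 0.5372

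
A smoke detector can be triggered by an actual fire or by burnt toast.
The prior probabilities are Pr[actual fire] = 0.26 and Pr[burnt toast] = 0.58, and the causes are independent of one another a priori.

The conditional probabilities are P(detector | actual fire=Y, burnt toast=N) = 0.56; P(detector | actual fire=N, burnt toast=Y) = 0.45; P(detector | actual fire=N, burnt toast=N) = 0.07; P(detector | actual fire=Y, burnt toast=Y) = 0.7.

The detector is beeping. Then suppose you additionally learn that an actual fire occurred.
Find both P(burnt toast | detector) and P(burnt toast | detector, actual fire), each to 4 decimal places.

Weight on burnt toast=true, given the evidence: 0.193140 + 0.105560 = 0.298700
Denominator P(detector): 0.07·0.74·0.42 + 0.45·0.74·0.58 + 0.56·0.26·0.42 + 0.7·0.26·0.58 = 0.381608
P(burnt toast | detector) = 0.298700/0.381608 ≈ 0.7827

Now condition on the additional information:
P(detector | actual fire) = 0.56·0.42 + 0.7·0.58 = 0.235200 + 0.406000 = 0.641200
The burnt toast-present share is 0.7·0.58 = 0.406000.
So P(burnt toast | detector, actual fire) = 0.406000/0.641200 ≈ 0.6332.
— actual fire explains away the evidence for burnt toast.

P(burnt toast | detector) ≈ 0.7827; P(burnt toast | detector, actual fire) ≈ 0.6332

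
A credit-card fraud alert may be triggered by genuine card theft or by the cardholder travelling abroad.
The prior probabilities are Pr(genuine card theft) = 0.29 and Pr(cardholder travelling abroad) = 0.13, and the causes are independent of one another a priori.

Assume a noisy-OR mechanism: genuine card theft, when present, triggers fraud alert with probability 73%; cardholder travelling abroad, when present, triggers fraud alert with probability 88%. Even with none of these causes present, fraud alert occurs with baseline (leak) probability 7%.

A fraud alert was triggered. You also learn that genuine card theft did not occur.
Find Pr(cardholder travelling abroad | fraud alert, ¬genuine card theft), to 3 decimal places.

Pr(cardholder travelling abroad | fraud alert, ¬genuine card theft) ≈ 0.655

Under noisy-OR, P(fraud alert | causes) = 1 − (1−0.07)·∏(1−qᵢ) over the active causes.
P(fraud alert | ¬genuine card theft) = 0.07*0.87 + 0.8884*0.13 = 0.060900 + 0.115492 = 0.176392
The cardholder travelling abroad-present share is 0.8884*0.13 = 0.115492.
So P(cardholder travelling abroad | fraud alert, ¬genuine card theft) = 0.115492/0.176392 ≈ 0.655.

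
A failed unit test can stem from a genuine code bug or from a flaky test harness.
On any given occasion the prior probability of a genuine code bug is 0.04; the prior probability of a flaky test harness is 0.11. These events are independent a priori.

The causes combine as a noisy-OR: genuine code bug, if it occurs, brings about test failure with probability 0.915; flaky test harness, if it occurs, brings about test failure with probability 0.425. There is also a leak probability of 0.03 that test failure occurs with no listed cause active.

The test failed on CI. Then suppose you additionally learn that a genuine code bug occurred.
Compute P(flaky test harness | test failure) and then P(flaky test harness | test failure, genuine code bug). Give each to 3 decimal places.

Under noisy-OR, P(test failure | causes) = 1 − (1−0.03)·∏(1−qᵢ) over the active causes.
For the numerator, keep only flaky test harness=true terms: 0.046702 + 0.004191 = 0.050893
Denominator P(test failure): 0.03*0.96*0.89 + 0.44225*0.96*0.11 + 0.91755*0.04*0.89 + 0.952591*0.04*0.11 = 0.109190
P(flaky test harness | test failure) = 0.050893/0.109190 ≈ 0.466

With the extra evidence:
Weight on flaky test harness=true, given the evidence: 0.952591*0.11 = 0.104785
The normalizing constant is 0.91755*0.89 + 0.952591*0.11 = 0.921404
Posterior = 0.104785 / 0.921404 ≈ 0.114
The drop from 0.466 to 0.114 is the explaining-away (discounting) effect.

P(flaky test harness | test failure) ≈ 0.466; P(flaky test harness | test failure, genuine code bug) ≈ 0.114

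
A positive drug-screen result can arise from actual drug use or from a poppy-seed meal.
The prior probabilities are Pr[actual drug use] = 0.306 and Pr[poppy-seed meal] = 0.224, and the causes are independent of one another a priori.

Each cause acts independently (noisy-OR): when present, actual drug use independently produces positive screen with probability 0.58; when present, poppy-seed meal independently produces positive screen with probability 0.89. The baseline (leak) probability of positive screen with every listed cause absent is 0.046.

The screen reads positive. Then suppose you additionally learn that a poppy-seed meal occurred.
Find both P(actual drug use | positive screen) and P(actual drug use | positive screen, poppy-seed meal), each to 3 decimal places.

Under noisy-OR, P(positive screen | causes) = 1 − (1−0.046)·∏(1−qᵢ) over the active causes.
Numerator (weight on configurations with actual drug use): 0.142312 + 0.065523 = 0.207835
The normalizing constant is 0.046×0.694×0.776 + 0.89506×0.694×0.224 + 0.59932×0.306×0.776 + 0.955925×0.306×0.224 = 0.371750
P(actual drug use | positive screen) = 0.207835/0.371750 ≈ 0.559

Now condition on the additional information:
Sum P(positive screen|·) weighted by the priors over both values of actual drug use:
  P(positive screen | poppy-seed meal) = 0.89506*0.694 + 0.955925*0.306
        = 0.621172 + 0.292513 = 0.913685
Keeping only the actual drug use-present terms gives 0.292513, so
  P(actual drug use | positive screen, poppy-seed meal) = 0.292513 / 0.913685 ≈ 0.320

P(actual drug use | positive screen) ≈ 0.559; P(actual drug use | positive screen, poppy-seed meal) ≈ 0.320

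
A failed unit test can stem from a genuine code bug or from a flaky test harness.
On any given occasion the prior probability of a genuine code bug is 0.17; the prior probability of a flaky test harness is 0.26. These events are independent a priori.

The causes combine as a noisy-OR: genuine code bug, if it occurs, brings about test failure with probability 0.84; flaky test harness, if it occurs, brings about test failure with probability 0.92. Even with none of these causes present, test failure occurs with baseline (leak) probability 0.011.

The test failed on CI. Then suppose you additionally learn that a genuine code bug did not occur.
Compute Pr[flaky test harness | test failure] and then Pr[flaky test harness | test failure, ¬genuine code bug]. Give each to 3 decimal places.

Under noisy-OR, P(test failure | causes) = 1 − (1−0.011)·∏(1−qᵢ) over the active causes.
P(test failure) = 0.011*0.83*0.74 + 0.92088*0.83*0.26 + 0.84176*0.17*0.74 + 0.987341*0.17*0.26 = 0.006756 + 0.198726 + 0.105893 + 0.043640 = 0.355015
Restricting to configurations with flaky test harness present: 0.198726 + 0.043640 = 0.242366.
So P(flaky test harness | test failure) = 0.242366/0.355015 ≈ 0.683.

With the extra evidence:
Numerator (weight on configurations with flaky test harness): 0.92088×0.26 = 0.239429
Normalizer over all consistent configurations: 0.011×0.74 + 0.92088×0.26 = 0.247569
P(flaky test harness | test failure, ¬genuine code bug) = 0.239429/0.247569 ≈ 0.967
With genuine code bug excluded, flaky test harness must carry more of the explanatory weight for the test failure.

Pr[flaky test harness | test failure] ≈ 0.683; Pr[flaky test harness | test failure, ¬genuine code bug] ≈ 0.967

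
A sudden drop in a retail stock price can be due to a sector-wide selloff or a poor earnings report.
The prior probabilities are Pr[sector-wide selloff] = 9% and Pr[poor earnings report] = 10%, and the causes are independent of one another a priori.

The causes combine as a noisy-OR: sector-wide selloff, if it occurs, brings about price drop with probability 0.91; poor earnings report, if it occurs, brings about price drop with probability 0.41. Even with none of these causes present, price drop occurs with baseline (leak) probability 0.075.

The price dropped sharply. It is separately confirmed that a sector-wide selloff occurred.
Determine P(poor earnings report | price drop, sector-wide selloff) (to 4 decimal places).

Under noisy-OR, P(price drop | causes) = 1 − (1−0.075)·∏(1−qᵢ) over the active causes.
P(price drop | sector-wide selloff) = 0.91675×0.9 + 0.950882×0.1 = 0.825075 + 0.095088 = 0.920163
The poor earnings report-present share is 0.950882×0.1 = 0.095088.
So P(poor earnings report | price drop, sector-wide selloff) = 0.095088/0.920163 ≈ 0.1033.

P(poor earnings report | price drop, sector-wide selloff) ≈ 0.1033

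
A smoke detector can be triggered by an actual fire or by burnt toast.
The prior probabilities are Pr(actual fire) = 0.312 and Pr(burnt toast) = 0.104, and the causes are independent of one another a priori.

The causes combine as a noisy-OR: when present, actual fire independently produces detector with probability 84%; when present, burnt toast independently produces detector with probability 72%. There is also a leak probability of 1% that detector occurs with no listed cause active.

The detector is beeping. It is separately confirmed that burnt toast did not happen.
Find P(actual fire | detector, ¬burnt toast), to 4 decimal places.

Under noisy-OR, P(detector | causes) = 1 − (1−0.01)·∏(1−qᵢ) over the active causes.
Enumerate both values of actual fire and weight by the priors:
  P(detector | ¬burnt toast) = 0.01×0.688 + 0.8416×0.312
        = 0.006880 + 0.262579 = 0.269459
The terms with actual fire present sum to 0.262579, so
  P(actual fire | detector, ¬burnt toast) = 0.262579 / 0.269459 ≈ 0.9745

P(actual fire | detector, ¬burnt toast) ≈ 0.9745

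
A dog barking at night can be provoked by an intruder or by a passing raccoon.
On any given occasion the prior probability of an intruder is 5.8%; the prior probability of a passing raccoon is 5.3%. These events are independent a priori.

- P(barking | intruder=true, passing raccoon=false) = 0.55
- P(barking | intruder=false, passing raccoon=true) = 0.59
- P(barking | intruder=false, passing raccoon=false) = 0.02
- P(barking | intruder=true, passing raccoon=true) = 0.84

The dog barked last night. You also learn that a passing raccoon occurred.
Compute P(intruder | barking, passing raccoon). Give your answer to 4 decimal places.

P(barking | passing raccoon) = 0.59×0.942 + 0.84×0.058 = 0.555780 + 0.048720 = 0.604500
Restricting to configurations with intruder present: 0.84×0.058 = 0.048720.
So P(intruder | barking, passing raccoon) = 0.048720/0.604500 ≈ 0.0806.

P(intruder | barking, passing raccoon) ≈ 0.0806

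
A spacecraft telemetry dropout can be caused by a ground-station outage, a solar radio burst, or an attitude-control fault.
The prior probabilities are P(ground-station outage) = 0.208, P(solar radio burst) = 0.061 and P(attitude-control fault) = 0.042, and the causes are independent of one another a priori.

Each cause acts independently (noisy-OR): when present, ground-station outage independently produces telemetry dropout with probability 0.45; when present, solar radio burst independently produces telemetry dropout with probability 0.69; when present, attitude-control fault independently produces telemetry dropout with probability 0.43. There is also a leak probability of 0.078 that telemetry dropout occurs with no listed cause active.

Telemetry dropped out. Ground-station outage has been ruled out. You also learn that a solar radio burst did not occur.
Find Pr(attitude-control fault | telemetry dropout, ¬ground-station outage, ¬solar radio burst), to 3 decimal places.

Under noisy-OR, P(telemetry dropout | causes) = 1 − (1−0.078)·∏(1−qᵢ) over the active causes.
For the numerator, keep only attitude-control fault=true terms: 0.47446*0.042 = 0.019927
Normalizer over all consistent configurations: 0.078*0.958 + 0.47446*0.042 = 0.094651
Posterior = 0.019927 / 0.094651 ≈ 0.211

Pr(attitude-control fault | telemetry dropout, ¬ground-station outage, ¬solar radio burst) ≈ 0.211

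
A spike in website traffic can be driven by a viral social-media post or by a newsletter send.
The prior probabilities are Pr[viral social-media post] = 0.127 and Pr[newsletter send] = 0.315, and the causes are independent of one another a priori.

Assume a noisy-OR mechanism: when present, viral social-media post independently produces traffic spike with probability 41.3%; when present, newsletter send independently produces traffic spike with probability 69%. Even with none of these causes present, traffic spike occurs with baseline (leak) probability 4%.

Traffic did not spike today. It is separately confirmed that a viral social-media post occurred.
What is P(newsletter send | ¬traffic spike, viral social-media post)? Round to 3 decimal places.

P(newsletter send | ¬traffic spike, viral social-media post) ≈ 0.125

Under noisy-OR, P(traffic spike | causes) = 1 − (1−0.04)·∏(1−qᵢ) over the active causes.
P(¬traffic spike | viral social-media post) = 0.56352*0.685 + 0.174691*0.315 = 0.386011 + 0.055028 = 0.441039
Restricting to configurations with newsletter send present: 0.174691*0.315 = 0.055028.
So P(newsletter send | ¬traffic spike, viral social-media post) = 0.055028/0.441039 ≈ 0.125.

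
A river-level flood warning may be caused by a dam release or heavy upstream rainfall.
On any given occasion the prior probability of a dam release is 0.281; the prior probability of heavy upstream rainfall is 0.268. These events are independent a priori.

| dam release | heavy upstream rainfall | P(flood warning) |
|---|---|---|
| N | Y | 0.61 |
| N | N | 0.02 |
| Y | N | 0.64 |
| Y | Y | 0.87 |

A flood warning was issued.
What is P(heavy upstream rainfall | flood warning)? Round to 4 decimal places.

P(heavy upstream rainfall | flood warning) ≈ 0.5629

Weight on heavy upstream rainfall=true, given the evidence: 0.117542 + 0.065518 = 0.183060
The normalizing constant is 0.02*0.719*0.732 + 0.61*0.719*0.268 + 0.64*0.281*0.732 + 0.87*0.281*0.268 = 0.325229
Posterior = 0.183060 / 0.325229 ≈ 0.5629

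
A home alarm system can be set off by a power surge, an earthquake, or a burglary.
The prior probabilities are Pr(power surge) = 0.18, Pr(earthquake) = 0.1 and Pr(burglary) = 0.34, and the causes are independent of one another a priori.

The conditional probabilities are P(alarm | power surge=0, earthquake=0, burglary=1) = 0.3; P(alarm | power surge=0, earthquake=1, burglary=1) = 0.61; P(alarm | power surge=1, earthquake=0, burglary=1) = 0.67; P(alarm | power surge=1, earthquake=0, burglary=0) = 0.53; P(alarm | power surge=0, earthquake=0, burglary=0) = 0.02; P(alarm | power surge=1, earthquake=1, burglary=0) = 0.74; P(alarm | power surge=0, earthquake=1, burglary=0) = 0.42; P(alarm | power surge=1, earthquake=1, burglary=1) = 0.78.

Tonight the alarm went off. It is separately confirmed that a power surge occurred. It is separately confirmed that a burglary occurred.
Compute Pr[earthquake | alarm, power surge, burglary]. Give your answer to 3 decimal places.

P(alarm | power surge, burglary) = 0.67*0.9 + 0.78*0.1 = 0.603000 + 0.078000 = 0.681000
The earthquake-present share is 0.78*0.1 = 0.078000.
So P(earthquake | alarm, power surge, burglary) = 0.078000/0.681000 ≈ 0.115.

Pr[earthquake | alarm, power surge, burglary] ≈ 0.115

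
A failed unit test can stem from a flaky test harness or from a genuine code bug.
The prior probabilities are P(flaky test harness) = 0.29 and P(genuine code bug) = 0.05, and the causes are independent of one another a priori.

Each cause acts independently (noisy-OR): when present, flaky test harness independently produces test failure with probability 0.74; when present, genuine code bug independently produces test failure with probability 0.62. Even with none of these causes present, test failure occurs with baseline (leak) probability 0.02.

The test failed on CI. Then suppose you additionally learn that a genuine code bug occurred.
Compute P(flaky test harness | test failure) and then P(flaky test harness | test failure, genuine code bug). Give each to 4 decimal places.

Under noisy-OR, P(test failure | causes) = 1 − (1−0.02)·∏(1−qᵢ) over the active causes.
For the numerator, keep only flaky test harness=true terms: 0.205303 + 0.013096 = 0.218399
The normalizing constant is 0.02·0.71·0.95 + 0.6276·0.71·0.05 + 0.7452·0.29·0.95 + 0.903176·0.29·0.05 = 0.254169
Posterior = 0.218399 / 0.254169 ≈ 0.8593

Now condition on the additional information:
By total probability over both values of flaky test harness:
  P(test failure | genuine code bug) = 0.6276·0.71 + 0.903176·0.29
        = 0.445596 + 0.261921 = 0.707517
Configurations with flaky test harness contribute 0.261921, so
  P(flaky test harness | test failure, genuine code bug) = 0.261921 / 0.707517 ≈ 0.3702
— genuine code bug explains away the evidence for flaky test harness.

P(flaky test harness | test failure) ≈ 0.8593; P(flaky test harness | test failure, genuine code bug) ≈ 0.3702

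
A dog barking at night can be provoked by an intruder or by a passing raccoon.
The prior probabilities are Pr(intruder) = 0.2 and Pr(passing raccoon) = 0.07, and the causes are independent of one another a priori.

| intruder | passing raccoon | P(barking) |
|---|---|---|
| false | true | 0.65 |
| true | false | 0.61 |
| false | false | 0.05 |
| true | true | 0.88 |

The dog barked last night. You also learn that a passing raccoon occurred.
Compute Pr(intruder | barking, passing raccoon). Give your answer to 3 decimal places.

Pr(intruder | barking, passing raccoon) ≈ 0.253

Enumerate both values of intruder and weight by the priors:
  P(barking | passing raccoon) = 0.65*0.8 + 0.88*0.2
        = 0.520000 + 0.176000 = 0.696000
Keeping only the intruder-present terms gives 0.176000, so
  P(intruder | barking, passing raccoon) = 0.176000 / 0.696000 ≈ 0.253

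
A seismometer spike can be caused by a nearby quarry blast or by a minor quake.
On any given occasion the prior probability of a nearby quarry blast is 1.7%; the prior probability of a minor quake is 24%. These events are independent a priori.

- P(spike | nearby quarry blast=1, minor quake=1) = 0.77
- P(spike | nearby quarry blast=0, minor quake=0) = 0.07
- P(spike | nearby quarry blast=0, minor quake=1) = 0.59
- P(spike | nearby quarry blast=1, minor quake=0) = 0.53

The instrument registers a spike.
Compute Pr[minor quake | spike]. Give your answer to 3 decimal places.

P(spike) = 0.07×0.983×0.76 + 0.59×0.983×0.24 + 0.53×0.017×0.76 + 0.77×0.017×0.24 = 0.052296 + 0.139193 + 0.006848 + 0.003142 = 0.201479
The minor quake-present share is 0.139193 + 0.003142 = 0.142335.
Hence the posterior is 0.142335/0.201479 ≈ 0.706.

Pr[minor quake | spike] ≈ 0.706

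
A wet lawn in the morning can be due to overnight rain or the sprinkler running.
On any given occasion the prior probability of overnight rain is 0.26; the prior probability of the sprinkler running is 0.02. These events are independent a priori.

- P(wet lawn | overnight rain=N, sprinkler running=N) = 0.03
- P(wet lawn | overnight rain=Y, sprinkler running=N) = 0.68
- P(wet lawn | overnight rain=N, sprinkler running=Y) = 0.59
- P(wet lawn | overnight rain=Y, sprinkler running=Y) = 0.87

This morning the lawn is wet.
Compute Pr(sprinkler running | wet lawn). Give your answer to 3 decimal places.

Pr(sprinkler running | wet lawn) ≈ 0.064

By total probability over the 4 (overnight rain, sprinkler running) configurations:
  P(wet lawn) = 0.03·0.74·0.98 + 0.59·0.74·0.02 + 0.68·0.26·0.98 + 0.87·0.26·0.02
        = 0.021756 + 0.008732 + 0.173264 + 0.004524 = 0.208276
The terms with sprinkler running present sum to 0.013256, so
  P(sprinkler running | wet lawn) = 0.013256 / 0.208276 ≈ 0.064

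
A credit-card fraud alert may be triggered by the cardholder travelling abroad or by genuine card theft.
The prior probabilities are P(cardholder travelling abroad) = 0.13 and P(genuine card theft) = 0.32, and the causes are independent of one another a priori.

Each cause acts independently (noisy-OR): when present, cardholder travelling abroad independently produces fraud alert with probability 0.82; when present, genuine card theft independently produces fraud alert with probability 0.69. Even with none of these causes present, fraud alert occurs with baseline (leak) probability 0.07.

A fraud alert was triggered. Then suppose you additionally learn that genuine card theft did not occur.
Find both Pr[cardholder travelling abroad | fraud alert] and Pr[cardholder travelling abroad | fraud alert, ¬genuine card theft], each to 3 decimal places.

Pr[cardholder travelling abroad | fraud alert] ≈ 0.321; Pr[cardholder travelling abroad | fraud alert, ¬genuine card theft] ≈ 0.640

Under noisy-OR, P(fraud alert | causes) = 1 − (1−0.07)·∏(1−qᵢ) over the active causes.
P(fraud alert) = 0.07·0.87·0.68 + 0.7117·0.87·0.32 + 0.8326·0.13·0.68 + 0.948106·0.13·0.32 = 0.041412 + 0.198137 + 0.073602 + 0.039441 = 0.352592
The cardholder travelling abroad-present share is 0.073602 + 0.039441 = 0.113043.
So P(cardholder travelling abroad | fraud alert) = 0.113043/0.352592 ≈ 0.321.

Now also conditioning on genuine card theft≠true:
P(fraud alert | ¬genuine card theft) = 0.07×0.87 + 0.8326×0.13 = 0.060900 + 0.108238 = 0.169138
Restricting to configurations with cardholder travelling abroad present: 0.8326×0.13 = 0.108238.
Hence the posterior is 0.108238/0.169138 ≈ 0.640.
Ruling out genuine card theft raises the posterior on cardholder travelling abroad — the flip side of explaining away.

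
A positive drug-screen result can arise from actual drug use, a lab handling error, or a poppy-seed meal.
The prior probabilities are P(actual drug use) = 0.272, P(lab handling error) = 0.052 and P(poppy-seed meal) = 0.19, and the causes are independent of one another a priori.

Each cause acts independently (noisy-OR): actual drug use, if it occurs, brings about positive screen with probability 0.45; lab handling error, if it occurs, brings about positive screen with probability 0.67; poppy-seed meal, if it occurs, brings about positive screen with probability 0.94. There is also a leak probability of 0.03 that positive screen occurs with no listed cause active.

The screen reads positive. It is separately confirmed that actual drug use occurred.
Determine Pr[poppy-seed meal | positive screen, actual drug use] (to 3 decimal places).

Under noisy-OR, P(positive screen | causes) = 1 − (1−0.03)·∏(1−qᵢ) over the active causes.
Sum P(positive screen|·) weighted by the priors over the 4 (lab handling error, poppy-seed meal) configurations:
  P(positive screen | actual drug use) = 0.4665·0.948·0.81 + 0.96799·0.948·0.19 + 0.823945·0.052·0.81 + 0.989437·0.052·0.19
        = 0.358216 + 0.174354 + 0.034705 + 0.009776 = 0.577051
The terms with poppy-seed meal present sum to 0.184130, so
  P(poppy-seed meal | positive screen, actual drug use) = 0.184130 / 0.577051 ≈ 0.319

Pr[poppy-seed meal | positive screen, actual drug use] ≈ 0.319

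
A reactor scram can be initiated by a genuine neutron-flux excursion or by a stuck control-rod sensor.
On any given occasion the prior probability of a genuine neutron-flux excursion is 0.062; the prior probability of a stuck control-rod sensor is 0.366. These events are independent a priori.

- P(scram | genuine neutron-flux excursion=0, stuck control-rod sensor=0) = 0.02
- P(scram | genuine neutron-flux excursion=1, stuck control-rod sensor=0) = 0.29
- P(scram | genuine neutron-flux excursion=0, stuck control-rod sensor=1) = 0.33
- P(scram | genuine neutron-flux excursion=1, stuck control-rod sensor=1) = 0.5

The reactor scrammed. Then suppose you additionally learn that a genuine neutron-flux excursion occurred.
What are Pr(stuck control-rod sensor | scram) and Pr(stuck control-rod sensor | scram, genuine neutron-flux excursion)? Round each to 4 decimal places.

Pr(stuck control-rod sensor | scram) ≈ 0.8425; Pr(stuck control-rod sensor | scram, genuine neutron-flux excursion) ≈ 0.4988

Enumerate the 4 (genuine neutron-flux excursion, stuck control-rod sensor) configurations and weight by the priors:
  P(scram) = 0.02×0.938×0.634 + 0.33×0.938×0.366 + 0.29×0.062×0.634 + 0.5×0.062×0.366
        = 0.011894 + 0.113292 + 0.011399 + 0.011346 = 0.147931
Keeping only the stuck control-rod sensor-present terms gives 0.124638, so
  P(stuck control-rod sensor | scram) = 0.124638 / 0.147931 ≈ 0.8425

Now condition on the additional information:
Enumerate both values of stuck control-rod sensor and weight by the priors:
  P(scram | genuine neutron-flux excursion) = 0.29*0.634 + 0.5*0.366
        = 0.183860 + 0.183000 = 0.366860
Configurations with stuck control-rod sensor contribute 0.183000, so
  P(stuck control-rod sensor | scram, genuine neutron-flux excursion) = 0.183000 / 0.366860 ≈ 0.4988
This is intercausal reasoning (explaining away): once genuine neutron-flux excursion accounts for the scram, stuck control-rod sensor becomes less likely.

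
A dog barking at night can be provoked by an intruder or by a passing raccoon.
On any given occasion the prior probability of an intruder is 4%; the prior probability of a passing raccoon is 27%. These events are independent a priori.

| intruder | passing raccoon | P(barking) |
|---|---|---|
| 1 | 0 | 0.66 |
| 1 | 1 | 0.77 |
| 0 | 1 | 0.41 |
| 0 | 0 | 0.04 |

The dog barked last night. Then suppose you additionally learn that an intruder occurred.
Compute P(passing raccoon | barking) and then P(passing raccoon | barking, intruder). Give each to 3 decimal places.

P(barking) = 0.04×0.96×0.73 + 0.41×0.96×0.27 + 0.66×0.04×0.73 + 0.77×0.04×0.27 = 0.028032 + 0.106272 + 0.019272 + 0.008316 = 0.161892
Restricting to configurations with passing raccoon present: 0.106272 + 0.008316 = 0.114588.
P(passing raccoon | barking) = 0.114588 / 0.161892 ≈ 0.708

Now condition on the additional information:
P(barking | intruder) = 0.66·0.73 + 0.77·0.27 = 0.481800 + 0.207900 = 0.689700
The passing raccoon-present share is 0.77·0.27 = 0.207900.
So P(passing raccoon | barking, intruder) = 0.207900/0.689700 ≈ 0.301.
The drop from 0.708 to 0.301 is the explaining-away (discounting) effect.

P(passing raccoon | barking) ≈ 0.708; P(passing raccoon | barking, intruder) ≈ 0.301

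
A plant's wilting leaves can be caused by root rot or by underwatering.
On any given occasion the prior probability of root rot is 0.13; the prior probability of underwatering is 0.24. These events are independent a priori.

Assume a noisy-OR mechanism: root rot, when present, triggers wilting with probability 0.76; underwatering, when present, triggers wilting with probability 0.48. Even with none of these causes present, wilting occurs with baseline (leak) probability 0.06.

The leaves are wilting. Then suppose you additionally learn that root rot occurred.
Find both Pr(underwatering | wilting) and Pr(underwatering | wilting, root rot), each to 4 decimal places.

Under noisy-OR, P(wilting | causes) = 1 − (1−0.06)·∏(1−qᵢ) over the active causes.
P(wilting) = 0.06×0.87×0.76 + 0.5112×0.87×0.24 + 0.7744×0.13×0.76 + 0.882688×0.13×0.24 = 0.039672 + 0.106739 + 0.076511 + 0.027540 = 0.250462
Restricting to configurations with underwatering present: 0.106739 + 0.027540 = 0.134279.
So P(underwatering | wilting) = 0.134279/0.250462 ≈ 0.5361.

Now also conditioning on root rot=true:
Enumerate both values of underwatering and weight by the priors:
  P(wilting | root rot) = 0.7744·0.76 + 0.882688·0.24
        = 0.588544 + 0.211845 = 0.800389
Keeping only the underwatering-present terms gives 0.211845, so
  P(underwatering | wilting, root rot) = 0.211845 / 0.800389 ≈ 0.2647
The drop from 0.5361 to 0.2647 is the explaining-away (discounting) effect.

Pr(underwatering | wilting) ≈ 0.5361; Pr(underwatering | wilting, root rot) ≈ 0.2647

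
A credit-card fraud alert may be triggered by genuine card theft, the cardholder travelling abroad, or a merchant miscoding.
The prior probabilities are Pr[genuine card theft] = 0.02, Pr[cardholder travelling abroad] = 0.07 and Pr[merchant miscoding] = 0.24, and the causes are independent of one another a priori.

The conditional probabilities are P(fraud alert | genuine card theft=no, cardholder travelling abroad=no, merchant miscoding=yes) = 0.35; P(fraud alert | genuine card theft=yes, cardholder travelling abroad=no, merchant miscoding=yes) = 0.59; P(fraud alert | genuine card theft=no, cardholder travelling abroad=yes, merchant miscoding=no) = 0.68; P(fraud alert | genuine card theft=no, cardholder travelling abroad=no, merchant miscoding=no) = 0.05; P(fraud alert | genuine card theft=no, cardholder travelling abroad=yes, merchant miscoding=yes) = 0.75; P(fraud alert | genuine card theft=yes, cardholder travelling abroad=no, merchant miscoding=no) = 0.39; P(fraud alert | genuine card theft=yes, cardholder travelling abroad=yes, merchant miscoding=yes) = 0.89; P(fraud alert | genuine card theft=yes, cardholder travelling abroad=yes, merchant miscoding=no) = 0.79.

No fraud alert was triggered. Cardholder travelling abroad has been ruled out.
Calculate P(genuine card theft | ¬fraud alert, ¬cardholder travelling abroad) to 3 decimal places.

P(¬fraud alert | ¬cardholder travelling abroad) = 0.95×0.98×0.76 + 0.65×0.98×0.24 + 0.61×0.02×0.76 + 0.41×0.02×0.24 = 0.707560 + 0.152880 + 0.009272 + 0.001968 = 0.871680
Of this, 0.011240 comes from 0.009272 + 0.001968 (the genuine card theft=true cases).
P(genuine card theft | ¬fraud alert, ¬cardholder travelling abroad) = 0.011240 / 0.871680 ≈ 0.013

P(genuine card theft | ¬fraud alert, ¬cardholder travelling abroad) ≈ 0.013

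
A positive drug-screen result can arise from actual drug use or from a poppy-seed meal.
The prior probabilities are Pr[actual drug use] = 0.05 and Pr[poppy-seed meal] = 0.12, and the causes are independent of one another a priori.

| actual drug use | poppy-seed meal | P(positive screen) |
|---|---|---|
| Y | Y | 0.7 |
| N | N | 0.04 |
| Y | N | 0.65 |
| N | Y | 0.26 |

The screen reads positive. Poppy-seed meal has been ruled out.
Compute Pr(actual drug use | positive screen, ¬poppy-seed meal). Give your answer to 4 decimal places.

Pr(actual drug use | positive screen, ¬poppy-seed meal) ≈ 0.4610

P(positive screen | ¬poppy-seed meal) = 0.04*0.95 + 0.65*0.05 = 0.038000 + 0.032500 = 0.070500
Of this, 0.032500 comes from 0.65*0.05 (the actual drug use=true cases).
So P(actual drug use | positive screen, ¬poppy-seed meal) = 0.032500/0.070500 ≈ 0.4610.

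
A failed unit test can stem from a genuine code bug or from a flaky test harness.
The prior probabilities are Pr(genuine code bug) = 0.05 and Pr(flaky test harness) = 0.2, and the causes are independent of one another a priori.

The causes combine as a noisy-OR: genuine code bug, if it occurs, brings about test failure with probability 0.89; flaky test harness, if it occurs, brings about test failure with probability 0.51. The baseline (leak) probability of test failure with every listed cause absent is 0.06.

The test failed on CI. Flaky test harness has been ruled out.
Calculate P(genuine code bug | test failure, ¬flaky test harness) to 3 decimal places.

Under noisy-OR, P(test failure | causes) = 1 − (1−0.06)·∏(1−qᵢ) over the active causes.
Enumerate both values of genuine code bug and weight by the priors:
  P(test failure | ¬flaky test harness) = 0.06×0.95 + 0.8966×0.05
        = 0.057000 + 0.044830 = 0.101830
The terms with genuine code bug present sum to 0.044830, so
  P(genuine code bug | test failure, ¬flaky test harness) = 0.044830 / 0.101830 ≈ 0.440

P(genuine code bug | test failure, ¬flaky test harness) ≈ 0.440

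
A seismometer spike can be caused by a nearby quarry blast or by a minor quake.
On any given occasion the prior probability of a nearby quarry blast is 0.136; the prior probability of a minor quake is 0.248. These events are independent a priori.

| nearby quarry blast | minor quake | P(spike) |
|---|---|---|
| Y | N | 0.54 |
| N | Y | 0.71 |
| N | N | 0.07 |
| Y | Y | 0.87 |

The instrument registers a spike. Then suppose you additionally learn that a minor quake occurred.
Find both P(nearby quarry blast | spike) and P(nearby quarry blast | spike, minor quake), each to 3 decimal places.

P(nearby quarry blast | spike) ≈ 0.300; P(nearby quarry blast | spike, minor quake) ≈ 0.162

Enumerate the 4 (nearby quarry blast, minor quake) configurations and weight by the priors:
  P(spike) = 0.07×0.864×0.752 + 0.71×0.864×0.248 + 0.54×0.136×0.752 + 0.87×0.136×0.248
        = 0.045481 + 0.152133 + 0.055227 + 0.029343 = 0.282184
Configurations with nearby quarry blast contribute 0.084570, so
  P(nearby quarry blast | spike) = 0.084570 / 0.282184 ≈ 0.300

With the extra evidence:
By total probability over both values of nearby quarry blast:
  P(spike | minor quake) = 0.71·0.864 + 0.87·0.136
        = 0.613440 + 0.118320 = 0.731760
Keeping only the nearby quarry blast-present terms gives 0.118320, so
  P(nearby quarry blast | spike, minor quake) = 0.118320 / 0.731760 ≈ 0.162
This is intercausal reasoning (explaining away): once minor quake accounts for the spike, nearby quarry blast becomes less likely.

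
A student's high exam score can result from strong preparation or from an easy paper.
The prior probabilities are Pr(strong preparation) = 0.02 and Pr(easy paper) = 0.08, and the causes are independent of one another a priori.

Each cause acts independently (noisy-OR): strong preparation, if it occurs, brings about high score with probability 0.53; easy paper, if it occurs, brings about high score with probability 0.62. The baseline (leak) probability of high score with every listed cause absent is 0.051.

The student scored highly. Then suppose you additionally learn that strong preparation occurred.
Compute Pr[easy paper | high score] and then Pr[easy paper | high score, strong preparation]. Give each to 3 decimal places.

Under noisy-OR, P(high score | causes) = 1 − (1−0.051)·∏(1−qᵢ) over the active causes.
Sum P(high score|·) weighted by the priors over the 4 (strong preparation, easy paper) configurations:
  P(high score) = 0.051×0.98×0.92 + 0.63938×0.98×0.08 + 0.55397×0.02×0.92 + 0.830509×0.02×0.08
        = 0.045982 + 0.050127 + 0.010193 + 0.001329 = 0.107631
Keeping only the easy paper-present terms gives 0.051456, so
  P(easy paper | high score) = 0.051456 / 0.107631 ≈ 0.478

Now also conditioning on strong preparation=true:
By total probability over both values of easy paper:
  P(high score | strong preparation) = 0.55397×0.92 + 0.830509×0.08
        = 0.509652 + 0.066441 = 0.576093
The terms with easy paper present sum to 0.066441, so
  P(easy paper | high score, strong preparation) = 0.066441 / 0.576093 ≈ 0.115
This is intercausal reasoning (explaining away): once strong preparation accounts for the high score, easy paper becomes less likely.

Pr[easy paper | high score] ≈ 0.478; Pr[easy paper | high score, strong preparation] ≈ 0.115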